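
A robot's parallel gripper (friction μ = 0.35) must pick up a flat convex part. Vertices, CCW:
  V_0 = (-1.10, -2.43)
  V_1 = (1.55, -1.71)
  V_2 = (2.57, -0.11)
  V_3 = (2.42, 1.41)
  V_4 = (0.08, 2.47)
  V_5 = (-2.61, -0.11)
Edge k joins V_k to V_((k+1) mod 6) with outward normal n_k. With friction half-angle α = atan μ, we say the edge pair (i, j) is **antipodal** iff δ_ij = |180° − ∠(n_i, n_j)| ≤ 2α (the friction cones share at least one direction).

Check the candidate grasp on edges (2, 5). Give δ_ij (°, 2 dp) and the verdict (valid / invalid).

δ = 27.42°, valid

α = atan 0.35 = 19.29°;  2α = 38.58°
edge 2: e_2 = (-0.15, +1.52);  n_2 = (+0.9952, +0.0982)
edge 5: e_5 = (+1.51, -2.32);  n_5 = (-0.8381, -0.5455)
∠(n_2, n_5) = 152.58°
δ = |180° − 152.58°| = 27.42°
27.42° ≤ 2α = 38.58°  →  valid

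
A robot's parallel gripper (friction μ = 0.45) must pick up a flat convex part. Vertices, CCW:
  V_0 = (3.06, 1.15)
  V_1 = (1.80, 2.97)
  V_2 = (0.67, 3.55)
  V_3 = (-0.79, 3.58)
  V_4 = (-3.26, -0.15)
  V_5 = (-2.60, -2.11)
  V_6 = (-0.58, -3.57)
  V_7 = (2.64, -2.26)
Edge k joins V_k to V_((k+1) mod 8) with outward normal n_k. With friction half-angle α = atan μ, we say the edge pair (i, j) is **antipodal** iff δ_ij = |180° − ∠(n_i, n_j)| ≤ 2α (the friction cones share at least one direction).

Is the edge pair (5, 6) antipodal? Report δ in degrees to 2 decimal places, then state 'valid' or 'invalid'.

δ = 122.00°, invalid

α = atan 0.45 = 24.23°;  2α = 48.46°
edge 5: e_5 = (+2.02, -1.46);  n_5 = (-0.5858, -0.8105)
edge 6: e_6 = (+3.22, +1.31);  n_6 = (+0.3768, -0.9263)
∠(n_5, n_6) = 58.00°
δ = |180° − 58.00°| = 122.00°
122.00° > 2α = 48.46°  →  invalid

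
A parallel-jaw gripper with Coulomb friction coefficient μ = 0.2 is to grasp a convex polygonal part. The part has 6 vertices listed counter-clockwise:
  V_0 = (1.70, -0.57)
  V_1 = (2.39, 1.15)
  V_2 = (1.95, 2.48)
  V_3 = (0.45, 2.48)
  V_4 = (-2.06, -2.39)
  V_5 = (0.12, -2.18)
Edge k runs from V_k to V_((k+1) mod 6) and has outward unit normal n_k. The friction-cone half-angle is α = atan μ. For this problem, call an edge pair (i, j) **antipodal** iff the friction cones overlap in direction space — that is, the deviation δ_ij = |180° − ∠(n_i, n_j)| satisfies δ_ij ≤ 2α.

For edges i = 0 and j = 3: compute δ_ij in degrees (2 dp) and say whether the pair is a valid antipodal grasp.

δ = 5.41°, valid

α = atan 0.2 = 11.31°;  2α = 22.62°
edge 0: e_0 = (+0.69, +1.72);  n_0 = (+0.9281, -0.3723)
edge 3: e_3 = (-2.51, -4.87);  n_3 = (-0.8889, +0.4581)
∠(n_0, n_3) = 174.59°
δ = |180° − 174.59°| = 5.41°
5.41° ≤ 2α = 22.62°  →  valid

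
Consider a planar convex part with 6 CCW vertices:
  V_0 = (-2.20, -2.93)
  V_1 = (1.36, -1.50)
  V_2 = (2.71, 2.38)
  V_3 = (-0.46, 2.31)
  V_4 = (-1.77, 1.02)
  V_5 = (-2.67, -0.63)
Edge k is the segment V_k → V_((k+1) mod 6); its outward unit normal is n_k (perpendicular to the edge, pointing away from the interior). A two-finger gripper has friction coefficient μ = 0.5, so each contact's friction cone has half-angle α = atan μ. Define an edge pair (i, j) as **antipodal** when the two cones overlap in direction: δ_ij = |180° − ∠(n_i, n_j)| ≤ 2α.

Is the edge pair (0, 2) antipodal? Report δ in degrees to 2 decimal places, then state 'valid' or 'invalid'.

α = atan 0.5 = 26.57°;  2α = 53.13°
edge 0: e_0 = (+3.56, +1.43);  n_0 = (+0.3727, -0.9279)
edge 2: e_2 = (-3.17, -0.07);  n_2 = (-0.0221, +0.9998)
∠(n_0, n_2) = 159.38°
δ = |180° − 159.38°| = 20.62°
20.62° ≤ 2α = 53.13°  →  valid

δ = 20.62°, valid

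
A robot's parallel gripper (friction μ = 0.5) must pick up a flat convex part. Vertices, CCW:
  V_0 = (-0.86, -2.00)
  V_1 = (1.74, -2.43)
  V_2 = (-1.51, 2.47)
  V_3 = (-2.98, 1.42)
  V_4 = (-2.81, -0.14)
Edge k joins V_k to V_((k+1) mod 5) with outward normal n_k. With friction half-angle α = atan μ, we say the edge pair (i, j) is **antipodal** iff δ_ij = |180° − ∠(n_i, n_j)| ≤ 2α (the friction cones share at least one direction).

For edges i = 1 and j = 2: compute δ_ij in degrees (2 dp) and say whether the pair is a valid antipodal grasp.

α = atan 0.5 = 26.57°;  2α = 53.13°
edge 1: e_1 = (-3.25, +4.90);  n_1 = (+0.8334, +0.5527)
edge 2: e_2 = (-1.47, -1.05);  n_2 = (-0.5812, +0.8137)
∠(n_1, n_2) = 91.98°
δ = |180° − 91.98°| = 88.02°
88.02° > 2α = 53.13°  →  invalid

δ = 88.02°, invalid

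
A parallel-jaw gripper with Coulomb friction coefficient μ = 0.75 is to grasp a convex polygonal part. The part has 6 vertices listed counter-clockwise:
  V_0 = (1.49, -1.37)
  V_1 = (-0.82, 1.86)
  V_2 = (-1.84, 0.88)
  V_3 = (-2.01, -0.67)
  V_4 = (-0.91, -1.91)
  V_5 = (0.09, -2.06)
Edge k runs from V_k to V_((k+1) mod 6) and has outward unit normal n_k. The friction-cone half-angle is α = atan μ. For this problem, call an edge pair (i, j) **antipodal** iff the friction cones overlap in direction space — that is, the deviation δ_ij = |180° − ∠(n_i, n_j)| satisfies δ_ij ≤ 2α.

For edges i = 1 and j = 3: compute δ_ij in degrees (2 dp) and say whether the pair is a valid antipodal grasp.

δ = 92.28°, invalid

α = atan 0.75 = 36.87°;  2α = 73.74°
edge 1: e_1 = (-1.02, -0.98);  n_1 = (-0.6928, +0.7211)
edge 3: e_3 = (+1.10, -1.24);  n_3 = (-0.7481, -0.6636)
∠(n_1, n_3) = 87.72°
δ = |180° − 87.72°| = 92.28°
92.28° > 2α = 73.74°  →  invalid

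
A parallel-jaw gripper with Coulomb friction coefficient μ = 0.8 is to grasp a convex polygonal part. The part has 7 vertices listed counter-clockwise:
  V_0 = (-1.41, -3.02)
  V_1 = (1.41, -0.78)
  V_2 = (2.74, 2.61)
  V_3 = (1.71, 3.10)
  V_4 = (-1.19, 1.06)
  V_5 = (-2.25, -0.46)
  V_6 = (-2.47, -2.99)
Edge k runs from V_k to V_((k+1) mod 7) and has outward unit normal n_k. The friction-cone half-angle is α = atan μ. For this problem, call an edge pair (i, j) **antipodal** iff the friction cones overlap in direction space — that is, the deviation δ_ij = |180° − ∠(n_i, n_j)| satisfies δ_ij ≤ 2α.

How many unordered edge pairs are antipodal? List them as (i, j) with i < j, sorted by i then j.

count = 11; pairs: (0,2), (0,3), (0,4), (0,5), (1,3), (1,4), (1,5), (2,5), (2,6), (3,6), (4,6)

α = atan 0.8 = 38.66°;  2α = 77.32°
n_0 = (+0.6220, -0.7830)
n_1 = (+0.9309, -0.3652)
n_2 = (+0.4296, +0.9030)
n_3 = (-0.5754, +0.8179)
n_4 = (-0.8202, +0.5720)
n_5 = (-0.9962, +0.0866)
n_6 = (-0.0283, -0.9996)
  (0,1): δ = 149.88°  ·
  (0,2): δ = 63.90°  ✓
  (0,3): δ = 3.34°  ✓
  (0,4): δ = 16.65°  ✓
  (0,5): δ = 46.57°  ✓
  (0,6): δ = 139.92°  ·
  (1,2): δ = 94.02°  ·
  (1,3): δ = 33.45°  ✓
  (1,4): δ = 13.47°  ✓
  (1,5): δ = 16.45°  ✓
  (1,6): δ = 109.80°  ·
  (2,3): δ = 119.43°  ·
  (2,4): δ = 99.45°  ·
  (2,5): δ = 69.53°  ✓
  (2,6): δ = 23.82°  ✓
  (3,4): δ = 160.02°  ·
  (3,5): δ = 130.09°  ·
  (3,6): δ = 36.75°  ✓
  (4,5): δ = 150.08°  ·
  (4,6): δ = 56.73°  ✓
  (5,6): δ = 86.65°  ·
antipodal pairs: 11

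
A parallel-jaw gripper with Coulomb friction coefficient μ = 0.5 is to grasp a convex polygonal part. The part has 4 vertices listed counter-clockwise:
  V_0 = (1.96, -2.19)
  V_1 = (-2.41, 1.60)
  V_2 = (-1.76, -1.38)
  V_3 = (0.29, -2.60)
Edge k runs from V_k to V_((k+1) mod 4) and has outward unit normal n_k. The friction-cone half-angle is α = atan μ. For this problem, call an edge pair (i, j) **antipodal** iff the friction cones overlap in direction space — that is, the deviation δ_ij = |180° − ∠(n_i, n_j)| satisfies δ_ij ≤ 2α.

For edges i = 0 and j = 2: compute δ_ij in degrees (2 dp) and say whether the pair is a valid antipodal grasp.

δ = 10.18°, valid

α = atan 0.5 = 26.57°;  2α = 53.13°
edge 0: e_0 = (-4.37, +3.79);  n_0 = (+0.6552, +0.7555)
edge 2: e_2 = (+2.05, -1.22);  n_2 = (-0.5114, -0.8593)
∠(n_0, n_2) = 169.82°
δ = |180° − 169.82°| = 10.18°
10.18° ≤ 2α = 53.13°  →  valid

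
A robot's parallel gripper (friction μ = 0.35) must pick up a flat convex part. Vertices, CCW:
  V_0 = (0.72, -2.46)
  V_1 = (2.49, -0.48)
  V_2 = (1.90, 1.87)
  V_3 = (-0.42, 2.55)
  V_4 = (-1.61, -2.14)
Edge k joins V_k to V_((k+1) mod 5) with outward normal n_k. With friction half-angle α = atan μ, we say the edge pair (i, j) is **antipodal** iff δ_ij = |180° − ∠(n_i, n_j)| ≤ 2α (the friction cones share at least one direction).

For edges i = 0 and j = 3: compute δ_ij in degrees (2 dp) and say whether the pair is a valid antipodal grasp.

α = atan 0.35 = 19.29°;  2α = 38.58°
edge 0: e_0 = (+1.77, +1.98);  n_0 = (+0.7455, -0.6665)
edge 3: e_3 = (-1.19, -4.69);  n_3 = (-0.9693, +0.2459)
∠(n_0, n_3) = 152.44°
δ = |180° − 152.44°| = 27.56°
27.56° ≤ 2α = 38.58°  →  valid

δ = 27.56°, valid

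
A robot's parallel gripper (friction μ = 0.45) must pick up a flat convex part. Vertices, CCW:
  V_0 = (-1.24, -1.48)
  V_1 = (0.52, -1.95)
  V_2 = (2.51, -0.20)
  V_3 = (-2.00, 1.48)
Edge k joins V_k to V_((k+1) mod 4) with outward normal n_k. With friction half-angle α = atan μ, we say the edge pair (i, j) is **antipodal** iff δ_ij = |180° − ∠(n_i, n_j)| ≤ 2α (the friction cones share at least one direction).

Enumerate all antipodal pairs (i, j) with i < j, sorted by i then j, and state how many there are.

α = atan 0.45 = 24.23°;  2α = 48.46°
n_0 = (-0.2580, -0.9661)
n_1 = (+0.6604, -0.7509)
n_2 = (+0.3491, +0.9371)
n_3 = (-0.9686, -0.2487)
  (0,1): δ = 123.72°  ·
  (0,2): δ = 5.48°  ✓
  (0,3): δ = 119.35°  ·
  (1,2): δ = 61.76°  ·
  (1,3): δ = 63.07°  ·
  (2,3): δ = 55.17°  ·
antipodal pairs: 1

count = 1; pairs: (0,2)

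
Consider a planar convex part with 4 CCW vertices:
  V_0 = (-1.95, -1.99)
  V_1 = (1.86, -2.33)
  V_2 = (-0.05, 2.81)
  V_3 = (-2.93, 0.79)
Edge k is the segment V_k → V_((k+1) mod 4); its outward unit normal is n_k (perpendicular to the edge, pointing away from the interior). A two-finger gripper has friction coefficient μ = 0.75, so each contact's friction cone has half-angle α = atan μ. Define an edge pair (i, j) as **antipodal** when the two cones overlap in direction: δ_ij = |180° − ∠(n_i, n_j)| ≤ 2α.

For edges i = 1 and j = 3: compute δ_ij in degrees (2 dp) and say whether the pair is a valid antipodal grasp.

δ = 0.97°, valid

α = atan 0.75 = 36.87°;  2α = 73.74°
edge 1: e_1 = (-1.91, +5.14);  n_1 = (+0.9374, +0.3483)
edge 3: e_3 = (+0.98, -2.78);  n_3 = (-0.9431, -0.3325)
∠(n_1, n_3) = 179.03°
δ = |180° − 179.03°| = 0.97°
0.97° ≤ 2α = 73.74°  →  valid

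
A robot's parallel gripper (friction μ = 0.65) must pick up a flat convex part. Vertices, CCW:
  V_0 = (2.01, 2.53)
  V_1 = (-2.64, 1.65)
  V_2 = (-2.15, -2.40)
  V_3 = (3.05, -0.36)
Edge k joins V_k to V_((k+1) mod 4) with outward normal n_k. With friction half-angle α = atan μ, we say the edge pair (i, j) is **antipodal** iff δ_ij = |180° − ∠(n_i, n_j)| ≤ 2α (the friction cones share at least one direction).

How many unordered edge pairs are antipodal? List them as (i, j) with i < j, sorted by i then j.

α = atan 0.65 = 33.02°;  2α = 66.05°
n_0 = (-0.1859, +0.9826)
n_1 = (-0.9928, -0.1201)
n_2 = (+0.3652, -0.9309)
n_3 = (+0.9409, +0.3386)
  (0,1): δ = 93.82°  ·
  (0,2): δ = 10.70°  ✓
  (0,3): δ = 99.08°  ·
  (1,2): δ = 75.48°  ·
  (1,3): δ = 12.89°  ✓
  (2,3): δ = 91.63°  ·
antipodal pairs: 2

count = 2; pairs: (0,2), (1,3)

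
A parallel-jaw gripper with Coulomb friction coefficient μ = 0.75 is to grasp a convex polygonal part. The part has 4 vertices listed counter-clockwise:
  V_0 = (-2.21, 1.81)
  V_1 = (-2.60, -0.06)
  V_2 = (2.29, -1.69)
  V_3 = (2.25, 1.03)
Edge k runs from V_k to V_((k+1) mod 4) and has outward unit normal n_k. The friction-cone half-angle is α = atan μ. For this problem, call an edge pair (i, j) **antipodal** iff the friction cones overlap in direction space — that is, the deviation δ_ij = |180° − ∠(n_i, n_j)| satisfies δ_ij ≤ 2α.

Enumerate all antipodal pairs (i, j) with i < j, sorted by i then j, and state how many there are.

count = 3; pairs: (0,2), (1,2), (1,3)

α = atan 0.75 = 36.87°;  2α = 73.74°
n_0 = (-0.9789, +0.2042)
n_1 = (-0.3162, -0.9487)
n_2 = (+0.9999, +0.0147)
n_3 = (+0.1723, +0.9850)
  (0,1): δ = 96.65°  ·
  (0,2): δ = 12.62°  ✓
  (0,3): δ = 91.86°  ·
  (1,2): δ = 70.72°  ✓
  (1,3): δ = 8.51°  ✓
  (2,3): δ = 100.76°  ·
antipodal pairs: 3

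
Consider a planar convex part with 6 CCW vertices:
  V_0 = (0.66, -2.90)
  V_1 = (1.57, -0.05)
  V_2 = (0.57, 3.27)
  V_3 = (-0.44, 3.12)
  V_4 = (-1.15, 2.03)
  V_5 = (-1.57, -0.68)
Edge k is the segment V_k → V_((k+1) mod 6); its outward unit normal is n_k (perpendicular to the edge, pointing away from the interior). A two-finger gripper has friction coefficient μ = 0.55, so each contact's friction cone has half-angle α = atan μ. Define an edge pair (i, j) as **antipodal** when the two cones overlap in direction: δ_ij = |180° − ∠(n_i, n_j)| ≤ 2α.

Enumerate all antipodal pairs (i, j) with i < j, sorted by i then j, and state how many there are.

α = atan 0.55 = 28.81°;  2α = 57.62°
n_0 = (+0.9526, -0.3042)
n_1 = (+0.9575, +0.2884)
n_2 = (-0.1469, +0.9892)
n_3 = (-0.8379, +0.5458)
n_4 = (-0.9882, +0.1532)
n_5 = (-0.7055, -0.7087)
  (0,1): δ = 145.53°  ·
  (0,2): δ = 63.84°  ·
  (0,3): δ = 15.37°  ✓
  (0,4): δ = 8.90°  ✓
  (0,5): δ = 62.84°  ·
  (1,2): δ = 98.32°  ·
  (1,3): δ = 49.84°  ✓
  (1,4): δ = 25.57°  ✓
  (1,5): δ = 28.37°  ✓
  (2,3): δ = 131.53°  ·
  (2,4): δ = 107.26°  ·
  (2,5): δ = 53.32°  ✓
  (3,4): δ = 155.73°  ·
  (3,5): δ = 101.79°  ·
  (4,5): δ = 126.06°  ·
antipodal pairs: 6

count = 6; pairs: (0,3), (0,4), (1,3), (1,4), (1,5), (2,5)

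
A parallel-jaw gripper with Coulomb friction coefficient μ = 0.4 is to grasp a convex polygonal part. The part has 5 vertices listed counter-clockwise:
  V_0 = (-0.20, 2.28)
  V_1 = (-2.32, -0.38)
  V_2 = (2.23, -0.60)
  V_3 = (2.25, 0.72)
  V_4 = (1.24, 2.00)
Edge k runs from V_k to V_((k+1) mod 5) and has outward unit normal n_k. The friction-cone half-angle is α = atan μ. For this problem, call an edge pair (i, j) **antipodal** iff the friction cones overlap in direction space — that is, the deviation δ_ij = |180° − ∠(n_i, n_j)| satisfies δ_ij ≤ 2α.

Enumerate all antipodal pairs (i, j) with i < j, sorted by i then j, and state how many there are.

α = atan 0.4 = 21.80°;  2α = 43.60°
n_0 = (-0.7820, +0.6233)
n_1 = (-0.0483, -0.9988)
n_2 = (+0.9999, -0.0151)
n_3 = (+0.7850, +0.6194)
n_4 = (+0.1909, +0.9816)
  (0,1): δ = 54.21°  ·
  (0,2): δ = 37.69°  ✓
  (0,3): δ = 76.83°  ·
  (0,4): δ = 117.55°  ·
  (1,2): δ = 88.10°  ·
  (1,3): δ = 48.96°  ·
  (1,4): δ = 8.24°  ✓
  (2,3): δ = 140.86°  ·
  (2,4): δ = 100.14°  ·
  (3,4): δ = 139.28°  ·
antipodal pairs: 2

count = 2; pairs: (0,2), (1,4)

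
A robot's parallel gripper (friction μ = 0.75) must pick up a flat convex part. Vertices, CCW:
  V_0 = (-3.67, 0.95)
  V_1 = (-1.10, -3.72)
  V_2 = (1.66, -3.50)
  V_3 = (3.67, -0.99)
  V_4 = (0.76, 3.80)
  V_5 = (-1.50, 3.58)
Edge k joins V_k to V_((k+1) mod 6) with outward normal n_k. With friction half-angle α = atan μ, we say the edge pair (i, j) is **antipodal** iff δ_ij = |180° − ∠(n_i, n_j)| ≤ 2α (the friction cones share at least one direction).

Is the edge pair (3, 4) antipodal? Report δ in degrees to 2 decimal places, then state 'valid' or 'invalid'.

α = atan 0.75 = 36.87°;  2α = 73.74°
edge 3: e_3 = (-2.91, +4.79);  n_3 = (+0.8546, +0.5192)
edge 4: e_4 = (-2.26, -0.22);  n_4 = (-0.0969, +0.9953)
∠(n_3, n_4) = 64.28°
δ = |180° − 64.28°| = 115.72°
115.72° > 2α = 73.74°  →  invalid

δ = 115.72°, invalid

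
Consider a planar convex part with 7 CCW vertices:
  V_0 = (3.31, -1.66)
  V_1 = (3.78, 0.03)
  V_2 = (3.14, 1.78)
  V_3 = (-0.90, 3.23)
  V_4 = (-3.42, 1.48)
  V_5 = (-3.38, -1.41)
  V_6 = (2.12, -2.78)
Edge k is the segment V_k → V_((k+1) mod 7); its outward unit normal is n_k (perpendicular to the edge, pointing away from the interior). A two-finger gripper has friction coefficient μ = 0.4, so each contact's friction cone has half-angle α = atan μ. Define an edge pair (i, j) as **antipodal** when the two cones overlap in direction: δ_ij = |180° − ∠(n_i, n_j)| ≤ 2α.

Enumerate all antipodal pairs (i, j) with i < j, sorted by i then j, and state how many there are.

α = atan 0.4 = 21.80°;  2α = 43.60°
n_0 = (+0.9634, -0.2679)
n_1 = (+0.9392, +0.3435)
n_2 = (+0.3378, +0.9412)
n_3 = (-0.5704, +0.8214)
n_4 = (-0.9999, -0.0138)
n_5 = (-0.2417, -0.9703)
n_6 = (+0.6854, -0.7282)
  (0,1): δ = 144.37°  ·
  (0,2): δ = 94.20°  ·
  (0,3): δ = 39.68°  ✓
  (0,4): δ = 16.33°  ✓
  (0,5): δ = 91.55°  ·
  (0,6): δ = 148.81°  ·
  (1,2): δ = 129.83°  ·
  (1,3): δ = 75.31°  ·
  (1,4): δ = 19.30°  ✓
  (1,5): δ = 55.92°  ·
  (1,6): δ = 113.18°  ·
  (2,3): δ = 125.48°  ·
  (2,4): δ = 69.46°  ·
  (2,5): δ = 5.76°  ✓
  (2,6): δ = 63.01°  ·
  (3,4): δ = 123.98°  ·
  (3,5): δ = 48.77°  ·
  (3,6): δ = 8.49°  ✓
  (4,5): δ = 104.78°  ·
  (4,6): δ = 47.53°  ·
  (5,6): δ = 122.75°  ·
antipodal pairs: 5

count = 5; pairs: (0,3), (0,4), (1,4), (2,5), (3,6)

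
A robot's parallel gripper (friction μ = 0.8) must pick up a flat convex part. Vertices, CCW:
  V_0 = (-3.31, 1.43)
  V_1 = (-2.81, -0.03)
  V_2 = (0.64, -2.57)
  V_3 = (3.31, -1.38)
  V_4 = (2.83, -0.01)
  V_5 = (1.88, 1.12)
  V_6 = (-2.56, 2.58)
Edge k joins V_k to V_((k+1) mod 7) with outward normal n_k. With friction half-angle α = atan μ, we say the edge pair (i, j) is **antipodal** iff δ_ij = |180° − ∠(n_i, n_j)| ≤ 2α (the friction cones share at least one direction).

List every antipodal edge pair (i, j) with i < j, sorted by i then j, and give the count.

count = 11; pairs: (0,3), (0,4), (0,5), (1,3), (1,4), (1,5), (2,4), (2,5), (2,6), (3,6), (4,6)

α = atan 0.8 = 38.66°;  2α = 77.32°
n_0 = (-0.9461, -0.3240)
n_1 = (-0.5929, -0.8053)
n_2 = (+0.4071, -0.9134)
n_3 = (+0.9438, +0.3307)
n_4 = (+0.7654, +0.6435)
n_5 = (+0.3124, +0.9500)
n_6 = (-0.8376, +0.5463)
  (0,1): δ = 145.27°  ·
  (0,2): δ = 84.88°  ·
  (0,3): δ = 0.40°  ✓
  (0,4): δ = 21.15°  ✓
  (0,5): δ = 52.89°  ✓
  (0,6): δ = 127.98°  ·
  (1,2): δ = 119.62°  ·
  (1,3): δ = 34.33°  ✓
  (1,4): δ = 13.58°  ✓
  (1,5): δ = 18.16°  ✓
  (1,6): δ = 93.25°  ·
  (2,3): δ = 94.71°  ·
  (2,4): δ = 73.97°  ✓
  (2,5): δ = 42.22°  ✓
  (2,6): δ = 32.87°  ✓
  (3,4): δ = 159.25°  ·
  (3,5): δ = 127.51°  ·
  (3,6): δ = 52.42°  ✓
  (4,5): δ = 148.26°  ·
  (4,6): δ = 73.17°  ✓
  (5,6): δ = 104.91°  ·
antipodal pairs: 11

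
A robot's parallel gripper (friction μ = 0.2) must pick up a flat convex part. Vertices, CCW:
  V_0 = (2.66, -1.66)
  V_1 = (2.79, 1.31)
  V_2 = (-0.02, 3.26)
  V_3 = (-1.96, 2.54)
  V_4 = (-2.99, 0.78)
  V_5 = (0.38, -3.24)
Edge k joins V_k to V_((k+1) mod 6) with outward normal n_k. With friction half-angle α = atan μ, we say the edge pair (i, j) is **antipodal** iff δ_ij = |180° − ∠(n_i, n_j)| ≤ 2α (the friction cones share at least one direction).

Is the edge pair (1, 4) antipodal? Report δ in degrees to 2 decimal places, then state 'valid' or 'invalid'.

α = atan 0.2 = 11.31°;  2α = 22.62°
edge 1: e_1 = (-2.81, +1.95);  n_1 = (+0.5701, +0.8216)
edge 4: e_4 = (+3.37, -4.02);  n_4 = (-0.7663, -0.6424)
∠(n_1, n_4) = 164.73°
δ = |180° − 164.73°| = 15.27°
15.27° ≤ 2α = 22.62°  →  valid

δ = 15.27°, valid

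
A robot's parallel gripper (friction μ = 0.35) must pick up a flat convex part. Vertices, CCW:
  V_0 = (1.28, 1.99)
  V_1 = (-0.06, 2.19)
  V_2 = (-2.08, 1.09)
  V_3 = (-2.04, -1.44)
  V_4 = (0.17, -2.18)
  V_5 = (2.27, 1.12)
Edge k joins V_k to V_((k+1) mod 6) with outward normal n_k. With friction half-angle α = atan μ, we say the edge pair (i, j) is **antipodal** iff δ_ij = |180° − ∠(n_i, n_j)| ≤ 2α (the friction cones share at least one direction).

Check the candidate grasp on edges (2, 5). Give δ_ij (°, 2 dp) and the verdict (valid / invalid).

α = atan 0.35 = 19.29°;  2α = 38.58°
edge 2: e_2 = (+0.04, -2.53);  n_2 = (-0.9999, -0.0158)
edge 5: e_5 = (-0.99, +0.87);  n_5 = (+0.6601, +0.7512)
∠(n_2, n_5) = 132.21°
δ = |180° − 132.21°| = 47.79°
47.79° > 2α = 38.58°  →  invalid

δ = 47.79°, invalid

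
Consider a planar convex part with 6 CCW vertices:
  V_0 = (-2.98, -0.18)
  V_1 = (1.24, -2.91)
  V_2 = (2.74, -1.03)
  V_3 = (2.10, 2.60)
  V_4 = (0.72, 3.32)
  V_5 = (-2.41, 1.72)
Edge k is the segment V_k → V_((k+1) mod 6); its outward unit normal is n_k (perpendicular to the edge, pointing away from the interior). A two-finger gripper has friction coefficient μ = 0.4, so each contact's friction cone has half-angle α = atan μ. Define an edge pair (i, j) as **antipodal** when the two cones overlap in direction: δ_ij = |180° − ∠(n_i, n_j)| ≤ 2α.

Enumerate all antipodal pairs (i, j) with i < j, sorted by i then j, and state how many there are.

α = atan 0.4 = 21.80°;  2α = 43.60°
n_0 = (-0.5432, -0.8396)
n_1 = (+0.7817, -0.6237)
n_2 = (+0.9848, +0.1736)
n_3 = (+0.4626, +0.8866)
n_4 = (-0.4552, +0.8904)
n_5 = (-0.9578, +0.2873)
  (0,1): δ = 95.69°  ·
  (0,2): δ = 47.10°  ·
  (0,3): δ = 5.35°  ✓
  (0,4): δ = 59.97°  ·
  (0,5): δ = 106.20°  ·
  (1,2): δ = 131.42°  ·
  (1,3): δ = 78.97°  ·
  (1,4): δ = 24.34°  ✓
  (1,5): δ = 21.89°  ✓
  (2,3): δ = 127.55°  ·
  (2,4): δ = 72.92°  ·
  (2,5): δ = 26.70°  ✓
  (3,4): δ = 125.37°  ·
  (3,5): δ = 79.15°  ·
  (4,5): δ = 133.77°  ·
antipodal pairs: 4

count = 4; pairs: (0,3), (1,4), (1,5), (2,5)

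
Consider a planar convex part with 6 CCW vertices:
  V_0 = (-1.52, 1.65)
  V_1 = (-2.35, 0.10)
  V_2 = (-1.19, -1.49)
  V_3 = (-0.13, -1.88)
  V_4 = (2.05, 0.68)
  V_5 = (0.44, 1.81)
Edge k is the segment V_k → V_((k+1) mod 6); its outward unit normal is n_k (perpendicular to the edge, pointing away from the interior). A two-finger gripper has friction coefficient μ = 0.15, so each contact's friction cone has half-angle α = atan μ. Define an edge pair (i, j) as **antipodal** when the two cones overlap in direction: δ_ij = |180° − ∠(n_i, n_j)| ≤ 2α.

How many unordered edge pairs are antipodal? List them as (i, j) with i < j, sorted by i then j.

count = 2; pairs: (0,3), (2,4)

α = atan 0.15 = 8.53°;  2α = 17.06°
n_0 = (-0.8816, +0.4721)
n_1 = (-0.8079, -0.5894)
n_2 = (-0.3453, -0.9385)
n_3 = (+0.7614, -0.6483)
n_4 = (+0.5745, +0.8185)
n_5 = (-0.0814, +0.9967)
  (0,1): δ = 115.72°  ·
  (0,2): δ = 82.03°  ·
  (0,3): δ = 12.25°  ✓
  (0,4): δ = 83.10°  ·
  (0,5): δ = 122.84°  ·
  (1,2): δ = 146.31°  ·
  (1,3): δ = 76.53°  ·
  (1,4): δ = 18.82°  ·
  (1,5): δ = 58.55°  ·
  (2,3): δ = 110.22°  ·
  (2,4): δ = 14.86°  ✓
  (2,5): δ = 24.87°  ·
  (3,4): δ = 84.65°  ·
  (3,5): δ = 44.92°  ·
  (4,5): δ = 140.27°  ·
antipodal pairs: 2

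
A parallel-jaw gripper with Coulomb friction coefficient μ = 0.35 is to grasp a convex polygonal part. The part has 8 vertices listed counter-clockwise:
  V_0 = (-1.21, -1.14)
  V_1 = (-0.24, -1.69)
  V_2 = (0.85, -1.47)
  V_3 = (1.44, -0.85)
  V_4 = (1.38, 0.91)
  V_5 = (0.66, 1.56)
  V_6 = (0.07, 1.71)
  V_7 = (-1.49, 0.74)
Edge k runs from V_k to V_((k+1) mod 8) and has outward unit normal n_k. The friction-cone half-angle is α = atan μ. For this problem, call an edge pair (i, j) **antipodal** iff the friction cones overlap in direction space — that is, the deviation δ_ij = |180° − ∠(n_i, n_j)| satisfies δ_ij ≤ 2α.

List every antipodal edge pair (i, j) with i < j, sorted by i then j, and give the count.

count = 6; pairs: (0,4), (0,5), (1,5), (1,6), (2,6), (3,7)

α = atan 0.35 = 19.29°;  2α = 38.58°
n_0 = (-0.4932, -0.8699)
n_1 = (+0.1978, -0.9802)
n_2 = (+0.7244, -0.6894)
n_3 = (+0.9994, +0.0341)
n_4 = (+0.6701, +0.7423)
n_5 = (+0.2464, +0.9692)
n_6 = (-0.5280, +0.8492)
n_7 = (-0.9891, -0.1473)
  (0,1): δ = 139.04°  ·
  (0,2): δ = 104.03°  ·
  (0,3): δ = 58.49°  ·
  (0,4): δ = 12.52°  ✓
  (0,5): δ = 15.29°  ✓
  (0,6): δ = 61.43°  ·
  (0,7): δ = 128.02°  ·
  (1,2): δ = 144.99°  ·
  (1,3): δ = 99.46°  ·
  (1,4): δ = 53.49°  ·
  (1,5): δ = 25.68°  ✓
  (1,6): δ = 20.46°  ✓
  (1,7): δ = 87.06°  ·
  (2,3): δ = 134.47°  ·
  (2,4): δ = 88.50°  ·
  (2,5): δ = 60.68°  ·
  (2,6): δ = 14.55°  ✓
  (2,7): δ = 52.05°  ·
  (3,4): δ = 134.03°  ·
  (3,5): δ = 106.22°  ·
  (3,6): δ = 60.08°  ·
  (3,7): δ = 6.52°  ✓
  (4,5): δ = 152.19°  ·
  (4,6): δ = 106.05°  ·
  (4,7): δ = 39.45°  ·
  (5,6): δ = 133.86°  ·
  (5,7): δ = 67.26°  ·
  (6,7): δ = 113.40°  ·
antipodal pairs: 6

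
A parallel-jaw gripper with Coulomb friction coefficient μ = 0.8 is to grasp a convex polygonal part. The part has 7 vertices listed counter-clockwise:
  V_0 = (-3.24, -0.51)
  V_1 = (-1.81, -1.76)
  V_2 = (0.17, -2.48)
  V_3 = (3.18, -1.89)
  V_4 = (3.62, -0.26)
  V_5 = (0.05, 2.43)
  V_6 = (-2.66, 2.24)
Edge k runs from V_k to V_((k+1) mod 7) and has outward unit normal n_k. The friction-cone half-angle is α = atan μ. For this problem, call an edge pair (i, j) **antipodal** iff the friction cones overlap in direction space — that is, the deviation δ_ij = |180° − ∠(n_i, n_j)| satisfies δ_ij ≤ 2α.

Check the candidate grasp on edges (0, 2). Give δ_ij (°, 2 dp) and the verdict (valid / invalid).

δ = 127.75°, invalid

α = atan 0.8 = 38.66°;  2α = 77.32°
edge 0: e_0 = (+1.43, -1.25);  n_0 = (-0.6581, -0.7529)
edge 2: e_2 = (+3.01, +0.59);  n_2 = (+0.1924, -0.9813)
∠(n_0, n_2) = 52.25°
δ = |180° − 52.25°| = 127.75°
127.75° > 2α = 77.32°  →  invalid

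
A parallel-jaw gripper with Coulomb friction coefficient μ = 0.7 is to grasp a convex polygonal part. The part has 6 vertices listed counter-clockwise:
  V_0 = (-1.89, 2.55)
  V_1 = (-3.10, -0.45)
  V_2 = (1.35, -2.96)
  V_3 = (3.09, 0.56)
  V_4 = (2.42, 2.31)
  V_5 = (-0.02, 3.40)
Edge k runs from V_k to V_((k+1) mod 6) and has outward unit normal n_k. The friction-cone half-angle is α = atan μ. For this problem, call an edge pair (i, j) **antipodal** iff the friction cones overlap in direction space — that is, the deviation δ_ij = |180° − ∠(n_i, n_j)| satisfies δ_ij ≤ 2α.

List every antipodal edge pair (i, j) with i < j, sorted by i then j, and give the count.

α = atan 0.7 = 34.99°;  2α = 69.98°
n_0 = (-0.9274, +0.3741)
n_1 = (-0.4913, -0.8710)
n_2 = (+0.8965, -0.4431)
n_3 = (+0.9339, +0.3575)
n_4 = (+0.4079, +0.9130)
n_5 = (-0.4138, +0.9104)
  (0,1): δ = 97.46°  ·
  (0,2): δ = 4.34°  ✓
  (0,3): δ = 42.92°  ✓
  (0,4): δ = 87.89°  ·
  (0,5): δ = 136.41°  ·
  (1,2): δ = 86.88°  ·
  (1,3): δ = 39.63°  ✓
  (1,4): δ = 5.35°  ✓
  (1,5): δ = 53.87°  ✓
  (2,3): δ = 132.75°  ·
  (2,4): δ = 87.77°  ·
  (2,5): δ = 39.25°  ✓
  (3,4): δ = 135.02°  ·
  (3,5): δ = 86.51°  ·
  (4,5): δ = 131.48°  ·
antipodal pairs: 6

count = 6; pairs: (0,2), (0,3), (1,3), (1,4), (1,5), (2,5)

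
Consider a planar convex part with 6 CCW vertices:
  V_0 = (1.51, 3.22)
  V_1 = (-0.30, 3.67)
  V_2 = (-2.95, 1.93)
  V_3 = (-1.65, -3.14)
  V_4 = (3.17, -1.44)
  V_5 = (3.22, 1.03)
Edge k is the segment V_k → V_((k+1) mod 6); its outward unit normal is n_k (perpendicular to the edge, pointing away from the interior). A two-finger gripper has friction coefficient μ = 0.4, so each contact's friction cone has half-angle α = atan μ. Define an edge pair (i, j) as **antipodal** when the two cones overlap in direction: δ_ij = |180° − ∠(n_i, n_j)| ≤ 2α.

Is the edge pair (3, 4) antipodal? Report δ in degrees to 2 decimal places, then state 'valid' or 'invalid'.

α = atan 0.4 = 21.80°;  2α = 43.60°
edge 3: e_3 = (+4.82, +1.70);  n_3 = (+0.3326, -0.9431)
edge 4: e_4 = (+0.05, +2.47);  n_4 = (+0.9998, -0.0202)
∠(n_3, n_4) = 69.41°
δ = |180° − 69.41°| = 110.59°
110.59° > 2α = 43.60°  →  invalid

δ = 110.59°, invalid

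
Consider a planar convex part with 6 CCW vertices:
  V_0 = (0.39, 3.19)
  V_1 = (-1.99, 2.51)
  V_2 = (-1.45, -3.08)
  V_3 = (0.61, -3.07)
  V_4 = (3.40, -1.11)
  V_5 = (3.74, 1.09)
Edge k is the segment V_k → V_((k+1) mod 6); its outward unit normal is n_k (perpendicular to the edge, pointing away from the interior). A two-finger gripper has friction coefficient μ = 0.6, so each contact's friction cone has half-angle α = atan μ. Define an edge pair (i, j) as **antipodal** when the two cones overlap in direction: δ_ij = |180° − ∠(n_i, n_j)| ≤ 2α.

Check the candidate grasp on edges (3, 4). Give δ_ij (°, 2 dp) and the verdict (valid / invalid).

δ = 133.87°, invalid

α = atan 0.6 = 30.96°;  2α = 61.93°
edge 3: e_3 = (+2.79, +1.96);  n_3 = (+0.5748, -0.8183)
edge 4: e_4 = (+0.34, +2.20);  n_4 = (+0.9883, -0.1527)
∠(n_3, n_4) = 46.13°
δ = |180° − 46.13°| = 133.87°
133.87° > 2α = 61.93°  →  invalid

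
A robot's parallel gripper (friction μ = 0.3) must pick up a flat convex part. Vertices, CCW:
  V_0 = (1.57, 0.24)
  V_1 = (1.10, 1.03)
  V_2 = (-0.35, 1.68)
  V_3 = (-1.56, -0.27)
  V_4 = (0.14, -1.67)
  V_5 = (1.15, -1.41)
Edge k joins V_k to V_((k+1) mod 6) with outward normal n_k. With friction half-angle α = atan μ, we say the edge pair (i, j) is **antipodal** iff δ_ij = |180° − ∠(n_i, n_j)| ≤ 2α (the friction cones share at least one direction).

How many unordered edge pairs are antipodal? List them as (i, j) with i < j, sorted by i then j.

α = atan 0.3 = 16.70°;  2α = 33.40°
n_0 = (+0.8594, +0.5113)
n_1 = (+0.4091, +0.9125)
n_2 = (-0.8497, +0.5273)
n_3 = (-0.6357, -0.7719)
n_4 = (+0.2493, -0.9684)
n_5 = (+0.9691, -0.2467)
  (0,1): δ = 144.90°  ·
  (0,2): δ = 62.57°  ·
  (0,3): δ = 19.78°  ✓
  (0,4): δ = 73.69°  ·
  (0,5): δ = 134.97°  ·
  (1,2): δ = 97.67°  ·
  (1,3): δ = 15.33°  ✓
  (1,4): δ = 38.58°  ·
  (1,5): δ = 99.86°  ·
  (2,3): δ = 97.65°  ·
  (2,4): δ = 43.74°  ·
  (2,5): δ = 17.54°  ✓
  (3,4): δ = 126.09°  ·
  (3,5): δ = 64.81°  ·
  (4,5): δ = 118.72°  ·
antipodal pairs: 3

count = 3; pairs: (0,3), (1,3), (2,5)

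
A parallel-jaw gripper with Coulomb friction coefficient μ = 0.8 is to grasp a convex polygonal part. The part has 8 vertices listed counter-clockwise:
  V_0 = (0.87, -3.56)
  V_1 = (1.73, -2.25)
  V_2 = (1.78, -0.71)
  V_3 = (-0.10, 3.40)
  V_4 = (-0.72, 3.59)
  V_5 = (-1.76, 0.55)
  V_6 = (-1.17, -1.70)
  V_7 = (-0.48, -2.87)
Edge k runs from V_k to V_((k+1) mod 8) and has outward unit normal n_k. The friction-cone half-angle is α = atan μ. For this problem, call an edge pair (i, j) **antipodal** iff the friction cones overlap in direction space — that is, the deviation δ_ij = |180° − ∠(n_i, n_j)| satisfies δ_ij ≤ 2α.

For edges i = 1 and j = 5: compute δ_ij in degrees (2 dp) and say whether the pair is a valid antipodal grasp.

α = atan 0.8 = 38.66°;  2α = 77.32°
edge 1: e_1 = (+0.05, +1.54);  n_1 = (+0.9995, -0.0325)
edge 5: e_5 = (+0.59, -2.25);  n_5 = (-0.9673, -0.2536)
∠(n_1, n_5) = 163.45°
δ = |180° − 163.45°| = 16.55°
16.55° ≤ 2α = 77.32°  →  valid

δ = 16.55°, valid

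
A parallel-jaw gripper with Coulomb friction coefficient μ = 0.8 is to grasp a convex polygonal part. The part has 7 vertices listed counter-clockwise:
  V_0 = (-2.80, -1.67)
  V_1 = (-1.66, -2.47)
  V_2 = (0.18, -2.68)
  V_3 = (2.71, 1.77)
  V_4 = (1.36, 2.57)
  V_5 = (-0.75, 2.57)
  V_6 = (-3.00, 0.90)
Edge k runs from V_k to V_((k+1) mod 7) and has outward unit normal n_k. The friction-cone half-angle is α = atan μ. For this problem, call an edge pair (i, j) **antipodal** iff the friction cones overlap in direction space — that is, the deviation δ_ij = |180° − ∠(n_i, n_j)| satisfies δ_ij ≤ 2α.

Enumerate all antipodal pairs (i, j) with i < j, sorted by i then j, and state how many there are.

α = atan 0.8 = 38.66°;  2α = 77.32°
n_0 = (-0.5744, -0.8186)
n_1 = (-0.1134, -0.9936)
n_2 = (+0.8693, -0.4942)
n_3 = (+0.5098, +0.8603)
n_4 = (+0.0000, +1.0000)
n_5 = (-0.5960, +0.8030)
n_6 = (-0.9970, -0.0776)
  (0,1): δ = 151.45°  ·
  (0,2): δ = 84.56°  ·
  (0,3): δ = 4.41°  ✓
  (0,4): δ = 35.06°  ✓
  (0,5): δ = 71.64°  ✓
  (0,6): δ = 129.51°  ·
  (1,2): δ = 113.11°  ·
  (1,3): δ = 24.14°  ✓
  (1,4): δ = 6.51°  ✓
  (1,5): δ = 43.09°  ✓
  (1,6): δ = 100.96°  ·
  (2,3): δ = 91.03°  ·
  (2,4): δ = 60.38°  ✓
  (2,5): δ = 23.80°  ✓
  (2,6): δ = 34.07°  ✓
  (3,4): δ = 149.35°  ·
  (3,5): δ = 112.77°  ·
  (3,6): δ = 54.90°  ✓
  (4,5): δ = 143.42°  ·
  (4,6): δ = 85.55°  ·
  (5,6): δ = 122.13°  ·
antipodal pairs: 10

count = 10; pairs: (0,3), (0,4), (0,5), (1,3), (1,4), (1,5), (2,4), (2,5), (2,6), (3,6)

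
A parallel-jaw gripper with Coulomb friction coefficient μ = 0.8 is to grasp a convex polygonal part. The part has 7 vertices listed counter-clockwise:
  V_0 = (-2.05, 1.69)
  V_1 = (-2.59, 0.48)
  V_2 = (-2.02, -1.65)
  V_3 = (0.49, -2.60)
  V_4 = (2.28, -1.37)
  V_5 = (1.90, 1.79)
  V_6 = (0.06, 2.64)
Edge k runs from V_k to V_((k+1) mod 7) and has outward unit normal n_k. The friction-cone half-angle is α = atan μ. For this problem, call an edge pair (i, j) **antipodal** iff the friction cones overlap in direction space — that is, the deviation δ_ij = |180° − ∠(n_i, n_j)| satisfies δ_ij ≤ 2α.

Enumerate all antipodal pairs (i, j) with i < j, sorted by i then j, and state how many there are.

α = atan 0.8 = 38.66°;  2α = 77.32°
n_0 = (-0.9132, +0.4075)
n_1 = (-0.9660, -0.2585)
n_2 = (-0.3540, -0.9353)
n_3 = (+0.5663, -0.8242)
n_4 = (+0.9928, +0.1194)
n_5 = (+0.4194, +0.9078)
n_6 = (-0.4105, +0.9118)
  (0,1): δ = 140.97°  ·
  (0,2): δ = 86.68°  ·
  (0,3): δ = 31.45°  ✓
  (0,4): δ = 30.91°  ✓
  (0,5): δ = 89.26°  ·
  (0,6): δ = 138.29°  ·
  (1,2): δ = 125.71°  ·
  (1,3): δ = 70.49°  ✓
  (1,4): δ = 8.12°  ✓
  (1,5): δ = 50.22°  ✓
  (1,6): δ = 99.26°  ·
  (2,3): δ = 124.77°  ·
  (2,4): δ = 62.41°  ✓
  (2,5): δ = 4.06°  ✓
  (2,6): δ = 44.97°  ✓
  (3,4): δ = 117.64°  ·
  (3,5): δ = 59.29°  ✓
  (3,6): δ = 10.26°  ✓
  (4,5): δ = 121.65°  ·
  (4,6): δ = 72.62°  ✓
  (5,6): δ = 130.97°  ·
antipodal pairs: 11

count = 11; pairs: (0,3), (0,4), (1,3), (1,4), (1,5), (2,4), (2,5), (2,6), (3,5), (3,6), (4,6)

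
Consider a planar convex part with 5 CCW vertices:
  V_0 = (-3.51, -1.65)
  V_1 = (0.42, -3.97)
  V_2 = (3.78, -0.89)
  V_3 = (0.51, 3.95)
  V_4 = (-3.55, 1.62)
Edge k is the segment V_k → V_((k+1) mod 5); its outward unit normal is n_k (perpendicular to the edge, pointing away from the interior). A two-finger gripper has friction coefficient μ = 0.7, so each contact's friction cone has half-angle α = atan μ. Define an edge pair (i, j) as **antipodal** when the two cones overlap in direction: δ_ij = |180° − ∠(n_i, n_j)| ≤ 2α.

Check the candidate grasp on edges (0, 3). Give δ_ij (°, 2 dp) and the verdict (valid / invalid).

δ = 60.41°, valid

α = atan 0.7 = 34.99°;  2α = 69.98°
edge 0: e_0 = (+3.93, -2.32);  n_0 = (-0.5084, -0.8611)
edge 3: e_3 = (-4.06, -2.33);  n_3 = (-0.4977, +0.8673)
∠(n_0, n_3) = 119.59°
δ = |180° − 119.59°| = 60.41°
60.41° ≤ 2α = 69.98°  →  valid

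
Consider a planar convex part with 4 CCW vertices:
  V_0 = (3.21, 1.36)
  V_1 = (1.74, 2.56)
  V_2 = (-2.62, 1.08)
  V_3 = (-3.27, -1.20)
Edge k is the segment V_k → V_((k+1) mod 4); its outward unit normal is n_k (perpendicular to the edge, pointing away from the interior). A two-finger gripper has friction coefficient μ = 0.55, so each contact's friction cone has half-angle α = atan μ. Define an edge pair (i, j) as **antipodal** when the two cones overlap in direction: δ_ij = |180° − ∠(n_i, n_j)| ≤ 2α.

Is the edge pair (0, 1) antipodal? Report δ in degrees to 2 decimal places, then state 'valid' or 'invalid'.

α = atan 0.55 = 28.81°;  2α = 57.62°
edge 0: e_0 = (-1.47, +1.20);  n_0 = (+0.6324, +0.7747)
edge 1: e_1 = (-4.36, -1.48);  n_1 = (-0.3214, +0.9469)
∠(n_0, n_1) = 57.98°
δ = |180° − 57.98°| = 122.02°
122.02° > 2α = 57.62°  →  invalid

δ = 122.02°, invalid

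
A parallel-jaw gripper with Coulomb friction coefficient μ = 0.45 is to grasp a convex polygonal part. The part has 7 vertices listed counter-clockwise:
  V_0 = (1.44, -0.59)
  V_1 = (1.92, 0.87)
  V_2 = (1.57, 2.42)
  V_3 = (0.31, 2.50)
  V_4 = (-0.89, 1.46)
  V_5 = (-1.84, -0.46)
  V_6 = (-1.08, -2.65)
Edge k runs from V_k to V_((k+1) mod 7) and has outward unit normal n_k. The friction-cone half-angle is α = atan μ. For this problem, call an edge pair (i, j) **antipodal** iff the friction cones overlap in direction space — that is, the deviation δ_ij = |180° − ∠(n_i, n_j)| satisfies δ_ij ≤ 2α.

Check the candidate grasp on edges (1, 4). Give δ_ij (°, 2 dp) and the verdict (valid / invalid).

δ = 39.05°, valid

α = atan 0.45 = 24.23°;  2α = 48.46°
edge 1: e_1 = (-0.35, +1.55);  n_1 = (+0.9754, +0.2203)
edge 4: e_4 = (-0.95, -1.92);  n_4 = (-0.8963, +0.4435)
∠(n_1, n_4) = 140.95°
δ = |180° − 140.95°| = 39.05°
39.05° ≤ 2α = 48.46°  →  valid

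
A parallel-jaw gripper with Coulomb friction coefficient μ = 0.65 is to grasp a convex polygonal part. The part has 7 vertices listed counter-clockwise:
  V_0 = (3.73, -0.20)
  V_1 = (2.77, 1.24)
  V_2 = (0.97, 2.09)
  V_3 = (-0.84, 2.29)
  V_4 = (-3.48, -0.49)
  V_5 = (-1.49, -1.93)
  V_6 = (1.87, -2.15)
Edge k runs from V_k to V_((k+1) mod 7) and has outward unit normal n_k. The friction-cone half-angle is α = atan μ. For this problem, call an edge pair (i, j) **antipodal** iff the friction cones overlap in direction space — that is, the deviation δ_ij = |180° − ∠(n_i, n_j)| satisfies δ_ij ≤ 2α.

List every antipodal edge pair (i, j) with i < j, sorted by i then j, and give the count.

α = atan 0.65 = 33.02°;  2α = 66.05°
n_0 = (+0.8321, +0.5547)
n_1 = (+0.4270, +0.9042)
n_2 = (+0.1098, +0.9940)
n_3 = (-0.7251, +0.6886)
n_4 = (-0.5862, -0.8101)
n_5 = (-0.0653, -0.9979)
n_6 = (+0.7236, -0.6902)
  (0,1): δ = 148.97°  ·
  (0,2): δ = 130.00°  ·
  (0,3): δ = 77.21°  ·
  (0,4): δ = 20.42°  ✓
  (0,5): δ = 52.56°  ✓
  (0,6): δ = 102.66°  ·
  (1,2): δ = 161.03°  ·
  (1,3): δ = 108.24°  ·
  (1,4): δ = 10.61°  ✓
  (1,5): δ = 21.53°  ✓
  (1,6): δ = 71.63°  ·
  (2,3): δ = 127.21°  ·
  (2,4): δ = 29.58°  ✓
  (2,5): δ = 2.56°  ✓
  (2,6): δ = 52.66°  ✓
  (3,4): δ = 82.37°  ·
  (3,5): δ = 50.23°  ✓
  (3,6): δ = 0.13°  ✓
  (4,5): δ = 147.86°  ·
  (4,6): δ = 97.76°  ·
  (5,6): δ = 129.90°  ·
antipodal pairs: 9

count = 9; pairs: (0,4), (0,5), (1,4), (1,5), (2,4), (2,5), (2,6), (3,5), (3,6)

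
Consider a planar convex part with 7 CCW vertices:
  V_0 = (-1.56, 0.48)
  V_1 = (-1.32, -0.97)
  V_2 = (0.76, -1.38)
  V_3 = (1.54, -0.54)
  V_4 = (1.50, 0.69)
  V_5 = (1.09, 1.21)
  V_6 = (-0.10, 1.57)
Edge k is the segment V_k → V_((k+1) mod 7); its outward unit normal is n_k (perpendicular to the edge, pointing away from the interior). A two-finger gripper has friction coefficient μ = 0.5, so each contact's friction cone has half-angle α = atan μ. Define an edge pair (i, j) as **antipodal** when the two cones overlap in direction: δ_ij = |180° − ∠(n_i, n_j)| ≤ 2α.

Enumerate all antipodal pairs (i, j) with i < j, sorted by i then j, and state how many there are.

α = atan 0.5 = 26.57°;  2α = 53.13°
n_0 = (-0.9866, -0.1633)
n_1 = (-0.1934, -0.9811)
n_2 = (+0.7328, -0.6805)
n_3 = (+0.9995, +0.0325)
n_4 = (+0.7853, +0.6192)
n_5 = (+0.2896, +0.9572)
n_6 = (-0.5982, +0.8013)
  (0,1): δ = 110.55°  ·
  (0,2): δ = 52.28°  ✓
  (0,3): δ = 7.54°  ✓
  (0,4): δ = 28.86°  ✓
  (0,5): δ = 63.77°  ·
  (0,6): δ = 117.35°  ·
  (1,2): δ = 121.73°  ·
  (1,3): δ = 76.99°  ·
  (1,4): δ = 40.59°  ✓
  (1,5): δ = 5.68°  ✓
  (1,6): δ = 47.90°  ✓
  (2,3): δ = 135.26°  ·
  (2,4): δ = 98.87°  ·
  (2,5): δ = 63.95°  ·
  (2,6): δ = 10.38°  ✓
  (3,4): δ = 143.61°  ·
  (3,5): δ = 108.69°  ·
  (3,6): δ = 55.12°  ·
  (4,5): δ = 145.09°  ·
  (4,6): δ = 91.51°  ·
  (5,6): δ = 126.42°  ·
antipodal pairs: 7

count = 7; pairs: (0,2), (0,3), (0,4), (1,4), (1,5), (1,6), (2,6)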